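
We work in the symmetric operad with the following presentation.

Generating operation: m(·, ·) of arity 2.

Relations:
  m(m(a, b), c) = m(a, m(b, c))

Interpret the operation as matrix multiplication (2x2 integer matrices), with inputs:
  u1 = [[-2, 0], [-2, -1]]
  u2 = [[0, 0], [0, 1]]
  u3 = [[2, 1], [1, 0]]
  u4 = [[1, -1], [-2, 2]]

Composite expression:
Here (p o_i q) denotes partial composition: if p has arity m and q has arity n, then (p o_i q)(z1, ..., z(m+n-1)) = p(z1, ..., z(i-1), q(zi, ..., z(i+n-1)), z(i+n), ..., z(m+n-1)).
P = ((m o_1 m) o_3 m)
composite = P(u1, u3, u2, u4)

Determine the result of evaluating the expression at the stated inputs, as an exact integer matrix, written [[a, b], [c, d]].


m(u1, u3) = [[-4, -2], [-5, -2]]
m(u2, u4) = [[0, 0], [-2, 2]]
m(m(u1, u3), m(u2, u4)) = [[4, -4], [4, -4]]

[[4, -4], [4, -4]]


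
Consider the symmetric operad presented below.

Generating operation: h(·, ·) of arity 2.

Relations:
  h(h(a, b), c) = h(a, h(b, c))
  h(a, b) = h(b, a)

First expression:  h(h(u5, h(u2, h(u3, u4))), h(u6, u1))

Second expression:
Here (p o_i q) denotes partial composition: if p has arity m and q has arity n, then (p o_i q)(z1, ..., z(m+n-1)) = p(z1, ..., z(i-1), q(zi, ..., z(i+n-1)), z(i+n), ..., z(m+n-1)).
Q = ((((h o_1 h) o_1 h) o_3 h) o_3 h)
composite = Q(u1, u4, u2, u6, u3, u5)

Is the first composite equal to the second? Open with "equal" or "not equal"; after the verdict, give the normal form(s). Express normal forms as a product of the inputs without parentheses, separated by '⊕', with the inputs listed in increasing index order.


equal: each reduces to u1 ⊕ u2 ⊕ u3 ⊕ u4 ⊕ u5 ⊕ u6

Normal form of the first expression: u1 ⊕ u2 ⊕ u3 ⊕ u4 ⊕ u5 ⊕ u6
Normal form of the second expression: u1 ⊕ u2 ⊕ u3 ⊕ u4 ⊕ u5 ⊕ u6
Both agree, so they are equal.


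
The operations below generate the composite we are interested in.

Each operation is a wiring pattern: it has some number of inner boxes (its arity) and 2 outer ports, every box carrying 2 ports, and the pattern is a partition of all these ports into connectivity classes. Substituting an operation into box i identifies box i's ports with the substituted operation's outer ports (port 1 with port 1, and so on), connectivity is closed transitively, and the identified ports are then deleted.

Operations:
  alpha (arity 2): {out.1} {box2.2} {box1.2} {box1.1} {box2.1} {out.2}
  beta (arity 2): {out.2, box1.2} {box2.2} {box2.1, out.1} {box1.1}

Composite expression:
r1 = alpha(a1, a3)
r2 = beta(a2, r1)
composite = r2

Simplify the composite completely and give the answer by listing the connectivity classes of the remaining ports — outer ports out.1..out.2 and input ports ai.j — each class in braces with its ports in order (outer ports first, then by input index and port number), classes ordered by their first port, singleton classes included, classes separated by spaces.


{out.1} {out.2, a2.2} {a1.1} {a1.2} {a2.1} {a3.1} {a3.2}

Reachability decides: close wires over beta-identified ports.
through alpha, on inputs (a1, a3): {out.1} {out.2} {a1.1} {a1.2} {a3.1} {a3.2} (out.j = stage outer ports)
through beta, on inputs (a2, a1, a3): {out.1} {out.2, a2.2} {a1.1} {a1.2} {a2.1} {a3.1} {a3.2} (out.j = stage outer ports)


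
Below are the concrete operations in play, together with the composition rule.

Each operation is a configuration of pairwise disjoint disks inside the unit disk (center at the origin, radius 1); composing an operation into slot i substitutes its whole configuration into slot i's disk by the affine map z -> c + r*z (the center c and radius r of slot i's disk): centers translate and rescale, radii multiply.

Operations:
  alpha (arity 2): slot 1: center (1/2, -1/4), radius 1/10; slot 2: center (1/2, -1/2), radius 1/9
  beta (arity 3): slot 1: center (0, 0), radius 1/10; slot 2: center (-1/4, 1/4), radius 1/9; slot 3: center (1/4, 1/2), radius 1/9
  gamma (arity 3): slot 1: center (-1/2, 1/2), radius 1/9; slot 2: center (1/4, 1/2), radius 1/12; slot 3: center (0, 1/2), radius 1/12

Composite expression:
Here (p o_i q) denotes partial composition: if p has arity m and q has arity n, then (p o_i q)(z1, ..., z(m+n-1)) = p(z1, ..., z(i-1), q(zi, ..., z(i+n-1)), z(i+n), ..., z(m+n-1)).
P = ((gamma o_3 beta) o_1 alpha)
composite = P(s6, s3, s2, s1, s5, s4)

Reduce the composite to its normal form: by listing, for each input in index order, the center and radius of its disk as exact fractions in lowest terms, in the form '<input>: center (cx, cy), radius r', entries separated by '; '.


s1: center (0, 1/2), radius 1/120; s2: center (1/4, 1/2), radius 1/12; s3: center (-4/9, 4/9), radius 1/81; s4: center (1/48, 13/24), radius 1/108; s5: center (-1/48, 25/48), radius 1/108; s6: center (-4/9, 17/36), radius 1/90

Each s-disk chains the slot maps above it in gamma; radii multiply.
for s6, the 2-step affine chain lands on center (-4/9, 17/36), radius 1/90
for s3, the 2-step affine chain lands on center (-4/9, 4/9), radius 1/81
for s2, the 1-step affine chain lands on center (1/4, 1/2), radius 1/12
for s1, the 2-step affine chain lands on center (0, 1/2), radius 1/120
for s5, the 2-step affine chain lands on center (-1/48, 25/48), radius 1/108
for s4, the 2-step affine chain lands on center (1/48, 13/24), radius 1/108


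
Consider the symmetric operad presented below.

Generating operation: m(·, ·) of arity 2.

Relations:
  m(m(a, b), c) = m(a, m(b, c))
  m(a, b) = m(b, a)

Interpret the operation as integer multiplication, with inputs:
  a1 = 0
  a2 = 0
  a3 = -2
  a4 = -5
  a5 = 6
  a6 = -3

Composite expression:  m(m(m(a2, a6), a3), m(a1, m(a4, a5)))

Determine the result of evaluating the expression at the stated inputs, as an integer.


0

m(a2, a6) = 0
m(m(a2, a6), a3) = 0
m(a4, a5) = -30
m(a1, m(a4, a5)) = 0
m(m(m(a2, a6), a3), m(a1, m(a4, a5))) = 0


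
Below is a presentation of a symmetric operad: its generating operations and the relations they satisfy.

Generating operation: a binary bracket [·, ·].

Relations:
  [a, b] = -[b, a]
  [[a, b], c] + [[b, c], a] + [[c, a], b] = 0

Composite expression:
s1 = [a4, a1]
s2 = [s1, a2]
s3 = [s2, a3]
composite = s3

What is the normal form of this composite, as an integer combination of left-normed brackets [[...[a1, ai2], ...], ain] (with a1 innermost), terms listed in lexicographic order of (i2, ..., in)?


-[[[a1, a4], a2], a3]

Antisymmetry and Jacobi reduce to a1-anchored left-normed brackets.
Composite bracket: [[[a4, a1], a2], a3]
Under [a, b] = ab - ba we get 8 signed associative words (2^3 = 8).
Collect the words opening with a1:
  the word a1a4a2a3 carries sign -1 and contributes -[[[a1, a4], a2], a3]


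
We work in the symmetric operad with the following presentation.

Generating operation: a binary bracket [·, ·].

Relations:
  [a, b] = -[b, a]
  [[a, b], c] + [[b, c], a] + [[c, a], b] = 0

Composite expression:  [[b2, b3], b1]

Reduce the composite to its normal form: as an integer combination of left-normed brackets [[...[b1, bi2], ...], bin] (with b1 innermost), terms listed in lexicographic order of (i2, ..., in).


In the tensor algebra, words opening b1 carry the b1-anchored form.
Composite bracket: [[b2, b3], b1]
Under [a, b] = ab - ba we get 4 signed associative words (2^2 = 4).
The b1-initial words carry the normal form:
  b1b2b3 appears with sign -1, giving the term -[[b1, b2], b3]
  b1b3b2 appears with sign +1, giving the term +[[b1, b3], b2]

-[[b1, b2], b3] + [[b1, b3], b2]


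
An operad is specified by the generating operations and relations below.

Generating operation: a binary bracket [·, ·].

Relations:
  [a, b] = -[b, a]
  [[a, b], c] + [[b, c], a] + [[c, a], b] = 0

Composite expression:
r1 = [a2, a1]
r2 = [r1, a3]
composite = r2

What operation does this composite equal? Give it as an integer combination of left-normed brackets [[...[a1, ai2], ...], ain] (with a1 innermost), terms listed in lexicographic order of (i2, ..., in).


Antisymmetry and Jacobi reduce to a1-anchored left-normed brackets.
Composite bracket: [[a2, a1], a3]
Full expansion: 4 signed words from ab - ba (2^2 = 4).
Keep just the words that open with a1:
  a1a2a3 appears with sign -1, giving the term -[[a1, a2], a3]

-[[a1, a2], a3]


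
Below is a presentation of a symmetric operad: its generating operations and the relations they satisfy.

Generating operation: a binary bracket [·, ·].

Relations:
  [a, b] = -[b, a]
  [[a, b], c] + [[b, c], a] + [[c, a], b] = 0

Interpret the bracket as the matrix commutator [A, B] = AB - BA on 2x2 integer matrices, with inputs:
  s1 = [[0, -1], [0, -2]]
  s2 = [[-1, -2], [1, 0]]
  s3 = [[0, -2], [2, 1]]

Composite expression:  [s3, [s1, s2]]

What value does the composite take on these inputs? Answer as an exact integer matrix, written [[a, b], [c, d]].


[[14, 1], [-6, -14]]

[s1, s2] = [[-1, -5], [-2, 1]]
[s3, [s1, s2]] = [[14, 1], [-6, -14]]


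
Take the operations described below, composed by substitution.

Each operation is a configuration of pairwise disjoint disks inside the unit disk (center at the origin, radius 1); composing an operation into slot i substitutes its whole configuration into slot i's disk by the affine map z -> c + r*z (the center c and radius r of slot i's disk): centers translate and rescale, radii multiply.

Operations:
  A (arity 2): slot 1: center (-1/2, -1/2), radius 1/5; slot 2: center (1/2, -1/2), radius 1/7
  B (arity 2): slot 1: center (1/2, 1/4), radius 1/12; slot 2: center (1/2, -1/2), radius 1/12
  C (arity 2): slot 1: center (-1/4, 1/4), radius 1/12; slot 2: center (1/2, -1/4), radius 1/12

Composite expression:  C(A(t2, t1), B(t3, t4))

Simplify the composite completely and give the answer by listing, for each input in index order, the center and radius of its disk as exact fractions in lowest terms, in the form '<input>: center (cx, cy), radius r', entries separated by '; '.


t1: center (-5/24, 5/24), radius 1/84; t2: center (-7/24, 5/24), radius 1/60; t3: center (13/24, -11/48), radius 1/144; t4: center (13/24, -7/24), radius 1/144

Each t-disk chains the slot maps above it in C; radii multiply.
t2 passes through 2 substitutions, ending at center (-7/24, 5/24), radius 1/60
t1 passes through 2 substitutions, ending at center (-5/24, 5/24), radius 1/84
t3 passes through 2 substitutions, ending at center (13/24, -11/48), radius 1/144
t4 passes through 2 substitutions, ending at center (13/24, -7/24), radius 1/144


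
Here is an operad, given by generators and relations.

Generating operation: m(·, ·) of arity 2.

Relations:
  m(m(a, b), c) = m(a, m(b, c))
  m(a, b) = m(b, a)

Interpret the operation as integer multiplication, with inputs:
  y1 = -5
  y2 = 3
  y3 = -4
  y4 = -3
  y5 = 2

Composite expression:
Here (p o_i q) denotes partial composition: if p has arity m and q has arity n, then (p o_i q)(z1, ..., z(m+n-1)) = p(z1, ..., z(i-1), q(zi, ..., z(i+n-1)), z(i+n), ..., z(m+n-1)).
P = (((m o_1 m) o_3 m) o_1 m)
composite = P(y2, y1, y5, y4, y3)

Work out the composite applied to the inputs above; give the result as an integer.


-360

m(y2, y1) = -15
m(m(y2, y1), y5) = -30
m(y4, y3) = 12
m(m(m(y2, y1), y5), m(y4, y3)) = -360


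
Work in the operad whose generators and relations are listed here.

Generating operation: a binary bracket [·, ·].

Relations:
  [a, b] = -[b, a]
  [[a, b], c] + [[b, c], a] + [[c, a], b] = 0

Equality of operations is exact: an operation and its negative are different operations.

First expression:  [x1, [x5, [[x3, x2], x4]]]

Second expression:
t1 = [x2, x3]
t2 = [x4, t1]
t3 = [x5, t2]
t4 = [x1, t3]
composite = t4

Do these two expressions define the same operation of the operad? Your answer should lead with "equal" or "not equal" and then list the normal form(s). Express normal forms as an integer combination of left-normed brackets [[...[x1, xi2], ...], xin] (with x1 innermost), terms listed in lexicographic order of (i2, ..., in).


Normal form of the first expression: [[[[x1, x2], x3], x4], x5] - [[[[x1, x3], x2], x4], x5] - [[[[x1, x4], x2], x3], x5] + [[[[x1, x4], x3], x2], x5] - [[[[x1, x5], x2], x3], x4] + [[[[x1, x5], x3], x2], x4] + [[[[x1, x5], x4], x2], x3] - [[[[x1, x5], x4], x3], x2]
Normal form of the second expression: [[[[x1, x2], x3], x4], x5] - [[[[x1, x3], x2], x4], x5] - [[[[x1, x4], x2], x3], x5] + [[[[x1, x4], x3], x2], x5] - [[[[x1, x5], x2], x3], x4] + [[[[x1, x5], x3], x2], x4] + [[[[x1, x5], x4], x2], x3] - [[[[x1, x5], x4], x3], x2]
Same normal form: equal.

equal — both sides give [[[[x1, x2], x3], x4], x5] - [[[[x1, x3], x2], x4], x5] - [[[[x1, x4], x2], x3], x5] + [[[[x1, x4], x3], x2], x5] - [[[[x1, x5], x2], x3], x4] + [[[[x1, x5], x3], x2], x4] + [[[[x1, x5], x4], x2], x3] - [[[[x1, x5], x4], x3], x2]


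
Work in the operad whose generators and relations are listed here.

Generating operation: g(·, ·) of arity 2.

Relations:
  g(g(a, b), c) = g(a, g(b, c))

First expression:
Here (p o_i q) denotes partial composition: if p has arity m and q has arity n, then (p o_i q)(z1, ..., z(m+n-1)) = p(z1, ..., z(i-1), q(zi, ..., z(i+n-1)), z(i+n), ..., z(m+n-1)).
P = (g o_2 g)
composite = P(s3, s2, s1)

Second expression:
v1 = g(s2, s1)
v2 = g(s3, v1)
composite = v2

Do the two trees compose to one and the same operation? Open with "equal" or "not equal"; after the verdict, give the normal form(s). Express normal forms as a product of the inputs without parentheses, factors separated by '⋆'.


equal; both compose to s3 ⋆ s2 ⋆ s1

The first composite normalizes to s3 ⋆ s2 ⋆ s1
The second composite normalizes to s3 ⋆ s2 ⋆ s1
Both agree, so they are equal.


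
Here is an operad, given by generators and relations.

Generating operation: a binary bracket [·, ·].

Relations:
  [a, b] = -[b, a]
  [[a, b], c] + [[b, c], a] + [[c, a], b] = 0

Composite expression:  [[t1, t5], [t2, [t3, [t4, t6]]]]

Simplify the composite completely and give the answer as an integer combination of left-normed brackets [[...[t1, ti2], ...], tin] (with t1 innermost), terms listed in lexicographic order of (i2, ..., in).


[[[[[t1, t5], t2], t3], t4], t6] - [[[[[t1, t5], t2], t3], t6], t4] - [[[[[t1, t5], t2], t4], t6], t3] + [[[[[t1, t5], t2], t6], t4], t3] - [[[[[t1, t5], t3], t4], t6], t2] + [[[[[t1, t5], t3], t6], t4], t2] + [[[[[t1, t5], t4], t6], t3], t2] - [[[[[t1, t5], t6], t4], t3], t2]

Antisymmetry and Jacobi reduce to t1-anchored left-normed brackets.
Composite bracket: [[t1, t5], [t2, [t3, [t4, t6]]]]
Full expansion: 32 signed words from ab - ba (2^5 = 32).
The t1-initial words carry the normal form:
  sign of t1t5t2t3t4t6 is +1, so it contributes +[[[[[t1, t5], t2], t3], t4], t6]
  sign of t1t5t2t3t6t4 is -1, so it contributes -[[[[[t1, t5], t2], t3], t6], t4]
  sign of t1t5t2t4t6t3 is -1, so it contributes -[[[[[t1, t5], t2], t4], t6], t3]
  sign of t1t5t2t6t4t3 is +1, so it contributes +[[[[[t1, t5], t2], t6], t4], t3]
  sign of t1t5t3t4t6t2 is -1, so it contributes -[[[[[t1, t5], t3], t4], t6], t2]
  sign of t1t5t3t6t4t2 is +1, so it contributes +[[[[[t1, t5], t3], t6], t4], t2]
  sign of t1t5t4t6t3t2 is +1, so it contributes +[[[[[t1, t5], t4], t6], t3], t2]
  sign of t1t5t6t4t3t2 is -1, so it contributes -[[[[[t1, t5], t6], t4], t3], t2]


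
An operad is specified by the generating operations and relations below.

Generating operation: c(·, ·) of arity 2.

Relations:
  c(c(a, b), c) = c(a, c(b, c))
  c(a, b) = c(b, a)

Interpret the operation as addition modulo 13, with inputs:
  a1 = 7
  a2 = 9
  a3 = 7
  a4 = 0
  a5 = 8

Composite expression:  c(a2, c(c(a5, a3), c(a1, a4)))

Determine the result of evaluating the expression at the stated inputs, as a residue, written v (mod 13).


5 (mod 13)

c(a5, a3) = 2
c(a1, a4) = 7
c(c(a5, a3), c(a1, a4)) = 9
c(a2, c(c(a5, a3), c(a1, a4))) = 5


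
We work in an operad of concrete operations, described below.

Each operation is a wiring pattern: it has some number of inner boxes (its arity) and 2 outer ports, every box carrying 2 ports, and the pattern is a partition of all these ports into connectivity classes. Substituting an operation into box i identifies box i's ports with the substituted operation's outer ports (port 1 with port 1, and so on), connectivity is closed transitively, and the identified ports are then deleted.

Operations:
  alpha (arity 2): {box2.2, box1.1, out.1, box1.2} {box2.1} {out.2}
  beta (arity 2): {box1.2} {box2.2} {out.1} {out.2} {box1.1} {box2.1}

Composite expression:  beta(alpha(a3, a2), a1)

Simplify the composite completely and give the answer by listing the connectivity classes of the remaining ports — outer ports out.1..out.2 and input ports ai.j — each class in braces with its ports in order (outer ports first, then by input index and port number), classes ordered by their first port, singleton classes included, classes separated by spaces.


{out.1} {out.2} {a1.1} {a1.2} {a2.1} {a2.2, a3.1, a3.2}

After gluing at beta, chains via deleted ports link the a-ports.
after alpha, the pattern on (a3, a2) reads {out.1, a2.2, a3.1, a3.2} {out.2} {a2.1} (out.j = its outer ports)
after beta, the pattern on (a3, a2, a1) reads {out.1} {out.2} {a1.1} {a1.2} {a2.1} {a2.2, a3.1, a3.2} (out.j = its outer ports)


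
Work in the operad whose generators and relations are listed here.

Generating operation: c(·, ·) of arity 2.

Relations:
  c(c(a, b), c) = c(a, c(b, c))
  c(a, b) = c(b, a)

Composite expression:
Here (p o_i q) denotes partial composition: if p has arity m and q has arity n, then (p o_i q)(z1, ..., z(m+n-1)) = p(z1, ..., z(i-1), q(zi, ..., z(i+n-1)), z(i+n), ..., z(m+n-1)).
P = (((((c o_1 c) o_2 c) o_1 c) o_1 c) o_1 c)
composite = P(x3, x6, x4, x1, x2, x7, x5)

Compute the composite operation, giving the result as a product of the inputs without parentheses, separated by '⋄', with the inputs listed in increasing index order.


Key point: c commutes, so take the x-inputs in any fixed order.
c(x3, x6) collapses to x3 ⋄ x6
c(c(x3, x6), x4) collapses to x3 ⋄ x6 ⋄ x4
c(c(c(x3, x6), x4), x1) collapses to x3 ⋄ x6 ⋄ x4 ⋄ x1
c(x2, x7) collapses to x2 ⋄ x7
c(c(c(c(x3, x6), x4), x1), c(x2, x7)) collapses to x3 ⋄ x6 ⋄ x4 ⋄ x1 ⋄ x2 ⋄ x7
c(c(c(c(c(x3, x6), x4), x1), c(x2, x7)), x5) collapses to x3 ⋄ x6 ⋄ x4 ⋄ x1 ⋄ x2 ⋄ x7 ⋄ x5
the factors in increasing index order: x1 ⋄ x2 ⋄ x3 ⋄ x4 ⋄ x5 ⋄ x6 ⋄ x7

x1 ⋄ x2 ⋄ x3 ⋄ x4 ⋄ x5 ⋄ x6 ⋄ x7


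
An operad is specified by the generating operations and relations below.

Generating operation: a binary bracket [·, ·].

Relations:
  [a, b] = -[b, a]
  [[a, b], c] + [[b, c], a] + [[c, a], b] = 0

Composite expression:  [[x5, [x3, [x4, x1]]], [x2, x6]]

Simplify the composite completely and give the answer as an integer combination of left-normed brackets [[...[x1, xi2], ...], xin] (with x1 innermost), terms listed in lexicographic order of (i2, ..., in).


-[[[[[x1, x4], x3], x5], x2], x6] + [[[[[x1, x4], x3], x5], x6], x2]


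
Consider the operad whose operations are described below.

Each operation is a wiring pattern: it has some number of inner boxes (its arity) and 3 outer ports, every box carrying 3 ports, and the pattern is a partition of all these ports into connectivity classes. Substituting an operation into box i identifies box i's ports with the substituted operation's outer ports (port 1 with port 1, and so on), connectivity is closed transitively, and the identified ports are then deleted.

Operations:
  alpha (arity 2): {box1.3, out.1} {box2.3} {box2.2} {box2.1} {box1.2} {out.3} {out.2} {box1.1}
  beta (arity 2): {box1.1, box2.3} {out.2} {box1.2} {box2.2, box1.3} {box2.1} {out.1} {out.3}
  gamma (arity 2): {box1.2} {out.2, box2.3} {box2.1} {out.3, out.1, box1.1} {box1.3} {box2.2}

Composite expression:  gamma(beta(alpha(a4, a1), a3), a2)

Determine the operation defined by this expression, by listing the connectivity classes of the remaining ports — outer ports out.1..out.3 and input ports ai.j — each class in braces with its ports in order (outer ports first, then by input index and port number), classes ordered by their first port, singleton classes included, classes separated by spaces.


{out.1, out.3} {out.2, a2.3} {a1.1} {a1.2} {a1.3} {a2.1} {a2.2} {a3.1} {a3.2} {a3.3, a4.3} {a4.1} {a4.2}

Treat the ports identified at gamma as solder joints: merge, then drop.
composing alpha on (a4, a1), with out.j its own outer ports: {out.1, a4.3} {out.2} {out.3} {a1.1} {a1.2} {a1.3} {a4.1} {a4.2}
composing beta on (a4, a1, a3), with out.j its own outer ports: {out.1} {out.2} {out.3} {a1.1} {a1.2} {a1.3} {a3.1} {a3.2} {a3.3, a4.3} {a4.1} {a4.2}
composing gamma on (a4, a1, a3, a2), with out.j its own outer ports: {out.1, out.3} {out.2, a2.3} {a1.1} {a1.2} {a1.3} {a2.1} {a2.2} {a3.1} {a3.2} {a3.3, a4.3} {a4.1} {a4.2}


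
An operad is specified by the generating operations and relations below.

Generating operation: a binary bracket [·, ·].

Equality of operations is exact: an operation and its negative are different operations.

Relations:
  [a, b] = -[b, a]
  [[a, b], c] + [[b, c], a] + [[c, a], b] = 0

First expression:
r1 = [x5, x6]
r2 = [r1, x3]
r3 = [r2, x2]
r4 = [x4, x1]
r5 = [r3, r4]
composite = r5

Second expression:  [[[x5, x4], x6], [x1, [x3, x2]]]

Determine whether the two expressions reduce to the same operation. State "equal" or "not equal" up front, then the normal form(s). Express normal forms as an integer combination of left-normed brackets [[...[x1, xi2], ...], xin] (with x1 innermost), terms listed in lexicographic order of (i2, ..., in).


The first expression, normalized: [[[[[x1, x4], x2], x3], x5], x6] - [[[[[x1, x4], x2], x3], x6], x5] - [[[[[x1, x4], x2], x5], x6], x3] + [[[[[x1, x4], x2], x6], x5], x3] - [[[[[x1, x4], x3], x5], x6], x2] + [[[[[x1, x4], x3], x6], x5], x2] + [[[[[x1, x4], x5], x6], x3], x2] - [[[[[x1, x4], x6], x5], x3], x2]
The second expression, normalized: -[[[[[x1, x2], x3], x4], x5], x6] + [[[[[x1, x2], x3], x5], x4], x6] + [[[[[x1, x2], x3], x6], x4], x5] - [[[[[x1, x2], x3], x6], x5], x4] + [[[[[x1, x3], x2], x4], x5], x6] - [[[[[x1, x3], x2], x5], x4], x6] - [[[[[x1, x3], x2], x6], x4], x5] + [[[[[x1, x3], x2], x6], x5], x4]
Different reductions; not equal.

not equal; the first gives [[[[[x1, x4], x2], x3], x5], x6] - [[[[[x1, x4], x2], x3], x6], x5] - [[[[[x1, x4], x2], x5], x6], x3] + [[[[[x1, x4], x2], x6], x5], x3] - [[[[[x1, x4], x3], x5], x6], x2] + [[[[[x1, x4], x3], x6], x5], x2] + [[[[[x1, x4], x5], x6], x3], x2] - [[[[[x1, x4], x6], x5], x3], x2] and the second -[[[[[x1, x2], x3], x4], x5], x6] + [[[[[x1, x2], x3], x5], x4], x6] + [[[[[x1, x2], x3], x6], x4], x5] - [[[[[x1, x2], x3], x6], x5], x4] + [[[[[x1, x3], x2], x4], x5], x6] - [[[[[x1, x3], x2], x5], x4], x6] - [[[[[x1, x3], x2], x6], x4], x5] + [[[[[x1, x3], x2], x6], x5], x4]


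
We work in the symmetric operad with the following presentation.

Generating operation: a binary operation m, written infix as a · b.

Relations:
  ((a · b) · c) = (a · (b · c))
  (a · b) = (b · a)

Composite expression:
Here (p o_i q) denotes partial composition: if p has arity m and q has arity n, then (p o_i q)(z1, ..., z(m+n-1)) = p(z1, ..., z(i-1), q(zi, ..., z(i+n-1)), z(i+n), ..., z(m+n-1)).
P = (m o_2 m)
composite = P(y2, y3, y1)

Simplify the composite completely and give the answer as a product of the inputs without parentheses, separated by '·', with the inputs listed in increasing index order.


y1 · y2 · y3

With m associative and commutative, the y-input set is all that matters.
(y3 · y1) reduces to y3 · y1
(y2 · (y3 · y1)) reduces to y2 · y3 · y1
sorting the factors by input index: y1 · y2 · y3


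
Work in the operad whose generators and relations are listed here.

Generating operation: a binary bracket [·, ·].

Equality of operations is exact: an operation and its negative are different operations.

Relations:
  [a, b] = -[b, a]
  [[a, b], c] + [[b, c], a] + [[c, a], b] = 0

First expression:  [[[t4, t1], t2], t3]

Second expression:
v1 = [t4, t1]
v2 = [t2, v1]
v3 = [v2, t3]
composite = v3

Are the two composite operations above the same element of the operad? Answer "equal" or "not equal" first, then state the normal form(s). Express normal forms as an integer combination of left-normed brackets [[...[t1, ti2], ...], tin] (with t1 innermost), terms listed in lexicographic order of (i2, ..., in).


The first composite normalizes to -[[[t1, t4], t2], t3]
The second composite normalizes to [[[t1, t4], t2], t3]
Distinct normal forms: not equal.

not equal — first -[[[t1, t4], t2], t3], second [[[t1, t4], t2], t3]


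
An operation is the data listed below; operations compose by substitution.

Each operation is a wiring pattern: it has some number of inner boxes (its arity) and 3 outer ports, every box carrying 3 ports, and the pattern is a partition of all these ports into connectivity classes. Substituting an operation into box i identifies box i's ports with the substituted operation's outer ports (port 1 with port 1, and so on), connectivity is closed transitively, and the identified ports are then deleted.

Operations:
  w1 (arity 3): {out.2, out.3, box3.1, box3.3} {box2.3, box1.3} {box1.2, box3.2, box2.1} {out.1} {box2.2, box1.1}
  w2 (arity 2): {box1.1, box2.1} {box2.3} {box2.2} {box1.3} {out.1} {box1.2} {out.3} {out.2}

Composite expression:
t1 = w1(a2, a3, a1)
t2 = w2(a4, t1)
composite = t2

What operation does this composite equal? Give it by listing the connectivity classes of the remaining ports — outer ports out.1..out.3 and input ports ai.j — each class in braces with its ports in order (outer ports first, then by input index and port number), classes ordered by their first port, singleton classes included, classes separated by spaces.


Connectivity passes through glued w2-boundaries; trace each wire chain.
through w1, on inputs (a2, a3, a1): {out.1} {out.2, out.3, a1.1, a1.3} {a1.2, a2.2, a3.1} {a2.1, a3.2} {a2.3, a3.3} (out.j = stage outer ports)
through w2, on inputs (a4, a2, a3, a1): {out.1} {out.2} {out.3} {a1.1, a1.3} {a1.2, a2.2, a3.1} {a2.1, a3.2} {a2.3, a3.3} {a4.1} {a4.2} {a4.3} (out.j = stage outer ports)

{out.1} {out.2} {out.3} {a1.1, a1.3} {a1.2, a2.2, a3.1} {a2.1, a3.2} {a2.3, a3.3} {a4.1} {a4.2} {a4.3}


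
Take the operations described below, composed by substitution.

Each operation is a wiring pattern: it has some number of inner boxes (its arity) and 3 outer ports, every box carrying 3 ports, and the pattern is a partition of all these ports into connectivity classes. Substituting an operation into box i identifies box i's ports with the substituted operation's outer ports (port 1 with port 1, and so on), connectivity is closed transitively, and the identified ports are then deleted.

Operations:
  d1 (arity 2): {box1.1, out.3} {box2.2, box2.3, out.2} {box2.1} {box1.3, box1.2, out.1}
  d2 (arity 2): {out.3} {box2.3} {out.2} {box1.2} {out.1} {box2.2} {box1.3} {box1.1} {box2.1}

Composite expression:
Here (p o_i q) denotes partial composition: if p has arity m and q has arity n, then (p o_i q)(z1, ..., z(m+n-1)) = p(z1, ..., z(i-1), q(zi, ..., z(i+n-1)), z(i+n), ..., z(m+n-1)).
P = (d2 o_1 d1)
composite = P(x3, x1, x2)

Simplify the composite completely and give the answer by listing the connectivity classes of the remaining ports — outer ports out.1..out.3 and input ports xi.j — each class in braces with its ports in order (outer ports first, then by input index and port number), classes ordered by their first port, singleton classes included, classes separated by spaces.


{out.1} {out.2} {out.3} {x1.1} {x1.2, x1.3} {x2.1} {x2.2} {x2.3} {x3.1} {x3.2, x3.3}

Two ports join when wires chain via d2-identified ports.
the subtree at d1 composes to {out.1, x3.2, x3.3} {out.2, x1.2, x1.3} {out.3, x3.1} {x1.1} on (x3, x1); out.j = own outer ports
the subtree at d2 composes to {out.1} {out.2} {out.3} {x1.1} {x1.2, x1.3} {x2.1} {x2.2} {x2.3} {x3.1} {x3.2, x3.3} on (x3, x1, x2); out.j = own outer ports


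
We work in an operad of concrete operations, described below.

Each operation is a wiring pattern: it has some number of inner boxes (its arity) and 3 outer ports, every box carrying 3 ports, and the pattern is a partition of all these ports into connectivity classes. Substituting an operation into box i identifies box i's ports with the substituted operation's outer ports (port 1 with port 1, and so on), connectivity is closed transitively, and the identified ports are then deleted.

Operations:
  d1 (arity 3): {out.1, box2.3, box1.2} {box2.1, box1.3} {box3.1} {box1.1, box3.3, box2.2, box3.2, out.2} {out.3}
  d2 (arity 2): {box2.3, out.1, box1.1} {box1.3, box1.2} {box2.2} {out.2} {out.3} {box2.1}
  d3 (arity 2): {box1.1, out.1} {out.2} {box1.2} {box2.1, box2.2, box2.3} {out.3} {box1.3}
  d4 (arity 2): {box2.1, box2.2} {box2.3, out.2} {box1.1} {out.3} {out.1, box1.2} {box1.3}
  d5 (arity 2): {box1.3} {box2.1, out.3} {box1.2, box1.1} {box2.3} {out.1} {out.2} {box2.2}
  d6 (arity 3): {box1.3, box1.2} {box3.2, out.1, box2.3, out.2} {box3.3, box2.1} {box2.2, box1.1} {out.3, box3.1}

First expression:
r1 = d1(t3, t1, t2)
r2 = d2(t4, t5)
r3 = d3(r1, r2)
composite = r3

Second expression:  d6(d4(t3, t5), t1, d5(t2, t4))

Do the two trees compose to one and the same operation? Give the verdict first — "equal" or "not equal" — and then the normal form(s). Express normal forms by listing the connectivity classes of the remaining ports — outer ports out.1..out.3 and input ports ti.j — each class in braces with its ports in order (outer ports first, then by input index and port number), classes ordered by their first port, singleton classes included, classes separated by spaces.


not equal; first: {out.1, t1.3, t3.2} {out.2} {out.3} {t1.1, t3.3} {t1.2, t2.2, t2.3, t3.1} {t2.1} {t4.1, t5.3} {t4.2, t4.3} {t5.1} {t5.2}; second: {out.1, out.2, t1.3} {out.3} {t1.1, t4.1} {t1.2, t3.2} {t2.1, t2.2} {t2.3} {t3.1} {t3.3} {t4.2} {t4.3} {t5.1, t5.2} {t5.3}

The first expression, normalized: {out.1, t1.3, t3.2} {out.2} {out.3} {t1.1, t3.3} {t1.2, t2.2, t2.3, t3.1} {t2.1} {t4.1, t5.3} {t4.2, t4.3} {t5.1} {t5.2}
The second expression, normalized: {out.1, out.2, t1.3} {out.3} {t1.1, t4.1} {t1.2, t3.2} {t2.1, t2.2} {t2.3} {t3.1} {t3.3} {t4.2} {t4.3} {t5.1, t5.2} {t5.3}
Different reductions; not equal.


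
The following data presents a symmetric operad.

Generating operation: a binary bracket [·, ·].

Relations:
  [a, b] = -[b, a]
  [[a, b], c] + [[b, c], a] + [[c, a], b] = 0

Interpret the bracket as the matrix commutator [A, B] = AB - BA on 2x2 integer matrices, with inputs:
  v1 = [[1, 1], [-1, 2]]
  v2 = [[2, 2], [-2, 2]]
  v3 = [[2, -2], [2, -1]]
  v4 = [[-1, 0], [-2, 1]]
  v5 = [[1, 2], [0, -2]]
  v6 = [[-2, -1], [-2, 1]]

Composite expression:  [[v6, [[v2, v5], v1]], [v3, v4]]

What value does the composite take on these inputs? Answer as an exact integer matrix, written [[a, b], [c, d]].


[[12, -64], [-8, -12]]

[v2, v5] = [[4, -6], [-6, -4]]
[[v2, v5], v1] = [[12, 2], [14, -12]]
[v6, [[v2, v5], v1]] = [[-10, 18], [-6, 10]]
[v3, v4] = [[4, -4], [2, -4]]
[[v6, [[v2, v5], v1]], [v3, v4]] = [[12, -64], [-8, -12]]


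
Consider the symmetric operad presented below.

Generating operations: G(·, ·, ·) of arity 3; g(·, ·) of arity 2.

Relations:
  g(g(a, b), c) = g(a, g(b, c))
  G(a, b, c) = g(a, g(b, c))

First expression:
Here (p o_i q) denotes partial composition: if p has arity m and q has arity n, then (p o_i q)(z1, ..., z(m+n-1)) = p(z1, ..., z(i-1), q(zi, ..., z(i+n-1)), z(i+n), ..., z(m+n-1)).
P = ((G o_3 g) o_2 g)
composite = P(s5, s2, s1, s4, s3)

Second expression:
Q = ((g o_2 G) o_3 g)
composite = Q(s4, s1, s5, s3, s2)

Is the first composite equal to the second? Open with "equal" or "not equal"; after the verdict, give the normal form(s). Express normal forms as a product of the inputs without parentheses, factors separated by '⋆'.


Normal form of the first expression: s5 ⋆ s2 ⋆ s1 ⋆ s4 ⋆ s3
Normal form of the second expression: s4 ⋆ s1 ⋆ s5 ⋆ s3 ⋆ s2
The normal forms differ: not equal.

not equal: they reduce to s5 ⋆ s2 ⋆ s1 ⋆ s4 ⋆ s3 and s4 ⋆ s1 ⋆ s5 ⋆ s3 ⋆ s2


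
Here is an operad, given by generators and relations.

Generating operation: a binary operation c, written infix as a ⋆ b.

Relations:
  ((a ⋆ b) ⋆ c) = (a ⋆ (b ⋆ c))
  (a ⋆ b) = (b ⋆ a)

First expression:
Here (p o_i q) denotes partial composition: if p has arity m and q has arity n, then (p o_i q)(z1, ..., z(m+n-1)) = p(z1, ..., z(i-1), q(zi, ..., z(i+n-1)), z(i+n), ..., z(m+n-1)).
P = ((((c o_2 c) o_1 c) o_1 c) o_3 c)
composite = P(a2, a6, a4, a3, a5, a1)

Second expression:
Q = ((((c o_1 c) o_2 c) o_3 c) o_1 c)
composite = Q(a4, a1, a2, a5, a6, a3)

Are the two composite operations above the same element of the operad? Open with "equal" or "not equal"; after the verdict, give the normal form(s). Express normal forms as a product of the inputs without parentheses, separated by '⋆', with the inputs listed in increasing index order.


equal; both compose to a1 ⋆ a2 ⋆ a3 ⋆ a4 ⋆ a5 ⋆ a6


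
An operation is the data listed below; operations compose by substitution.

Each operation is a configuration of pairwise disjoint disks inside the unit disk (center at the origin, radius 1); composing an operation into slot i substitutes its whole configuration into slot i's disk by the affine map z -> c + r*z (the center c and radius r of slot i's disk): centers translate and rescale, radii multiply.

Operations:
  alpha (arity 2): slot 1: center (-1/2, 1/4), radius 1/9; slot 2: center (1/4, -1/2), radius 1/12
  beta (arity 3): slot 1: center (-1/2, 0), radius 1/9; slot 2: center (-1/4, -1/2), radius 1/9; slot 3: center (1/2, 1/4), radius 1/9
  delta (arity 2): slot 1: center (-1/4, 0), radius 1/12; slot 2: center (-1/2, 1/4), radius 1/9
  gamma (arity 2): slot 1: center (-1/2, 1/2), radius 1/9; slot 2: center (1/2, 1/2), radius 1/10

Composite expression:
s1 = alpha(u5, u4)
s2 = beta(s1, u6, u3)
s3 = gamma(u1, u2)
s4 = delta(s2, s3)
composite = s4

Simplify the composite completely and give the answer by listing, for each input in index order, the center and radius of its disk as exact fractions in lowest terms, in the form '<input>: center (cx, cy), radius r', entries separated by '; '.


u1: center (-5/9, 11/36), radius 1/81; u2: center (-4/9, 11/36), radius 1/90; u3: center (-5/24, 1/48), radius 1/108; u4: center (-125/432, -1/216), radius 1/1296; u5: center (-8/27, 1/432), radius 1/972; u6: center (-13/48, -1/24), radius 1/108


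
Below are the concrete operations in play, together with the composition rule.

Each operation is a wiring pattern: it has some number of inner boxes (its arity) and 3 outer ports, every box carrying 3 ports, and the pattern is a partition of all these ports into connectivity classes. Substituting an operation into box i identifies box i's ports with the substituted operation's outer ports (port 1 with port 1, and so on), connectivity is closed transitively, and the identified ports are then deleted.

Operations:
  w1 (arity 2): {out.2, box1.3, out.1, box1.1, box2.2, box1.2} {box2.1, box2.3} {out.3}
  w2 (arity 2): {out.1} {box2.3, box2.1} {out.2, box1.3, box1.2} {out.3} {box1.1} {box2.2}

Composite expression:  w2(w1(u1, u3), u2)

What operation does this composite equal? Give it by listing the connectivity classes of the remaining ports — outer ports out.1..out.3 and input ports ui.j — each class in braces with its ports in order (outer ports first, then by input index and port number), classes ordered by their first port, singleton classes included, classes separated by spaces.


{out.1} {out.2, u1.1, u1.2, u1.3, u3.2} {out.3} {u2.1, u2.3} {u2.2} {u3.1, u3.3}


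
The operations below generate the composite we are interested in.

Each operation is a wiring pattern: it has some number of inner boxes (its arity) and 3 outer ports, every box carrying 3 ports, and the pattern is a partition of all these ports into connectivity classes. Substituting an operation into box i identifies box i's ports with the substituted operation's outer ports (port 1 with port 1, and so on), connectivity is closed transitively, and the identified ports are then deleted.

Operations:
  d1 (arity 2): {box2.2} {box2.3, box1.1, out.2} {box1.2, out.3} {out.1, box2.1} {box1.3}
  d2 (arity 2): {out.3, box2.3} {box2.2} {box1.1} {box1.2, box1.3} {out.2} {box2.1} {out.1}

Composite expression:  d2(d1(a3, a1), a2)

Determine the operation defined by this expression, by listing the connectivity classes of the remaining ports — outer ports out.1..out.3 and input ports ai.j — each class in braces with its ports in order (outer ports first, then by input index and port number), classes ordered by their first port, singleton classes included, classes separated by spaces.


{out.1} {out.2} {out.3, a2.3} {a1.1} {a1.2} {a1.3, a3.1, a3.2} {a2.1} {a2.2} {a3.3}

Treat the ports identified at d2 as solder joints: merge, then drop.
stage d1: inputs (a3, a1), connectivity {out.1, a1.1} {out.2, a1.3, a3.1} {out.3, a3.2} {a1.2} {a3.3}, out.j its boundary
stage d2: inputs (a3, a1, a2), connectivity {out.1} {out.2} {out.3, a2.3} {a1.1} {a1.2} {a1.3, a3.1, a3.2} {a2.1} {a2.2} {a3.3}, out.j its boundary


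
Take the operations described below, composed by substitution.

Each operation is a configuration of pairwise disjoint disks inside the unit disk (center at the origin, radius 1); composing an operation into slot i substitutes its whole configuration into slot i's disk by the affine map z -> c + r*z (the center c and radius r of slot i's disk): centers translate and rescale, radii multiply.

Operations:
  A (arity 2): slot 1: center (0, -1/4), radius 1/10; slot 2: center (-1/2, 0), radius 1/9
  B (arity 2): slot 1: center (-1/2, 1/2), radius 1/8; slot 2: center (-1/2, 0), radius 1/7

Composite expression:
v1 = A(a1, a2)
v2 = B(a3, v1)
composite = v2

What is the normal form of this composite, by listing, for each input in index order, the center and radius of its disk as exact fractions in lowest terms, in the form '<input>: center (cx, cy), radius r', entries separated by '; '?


a1: center (-1/2, -1/28), radius 1/70; a2: center (-4/7, 0), radius 1/63; a3: center (-1/2, 1/2), radius 1/8

Below B, radii multiply path by path; the a-disk centers shift.
input a3: composing its 1 substitution step yields center (-1/2, 1/2), radius 1/8
input a1: composing its 2 substitution steps yields center (-1/2, -1/28), radius 1/70
input a2: composing its 2 substitution steps yields center (-4/7, 0), radius 1/63


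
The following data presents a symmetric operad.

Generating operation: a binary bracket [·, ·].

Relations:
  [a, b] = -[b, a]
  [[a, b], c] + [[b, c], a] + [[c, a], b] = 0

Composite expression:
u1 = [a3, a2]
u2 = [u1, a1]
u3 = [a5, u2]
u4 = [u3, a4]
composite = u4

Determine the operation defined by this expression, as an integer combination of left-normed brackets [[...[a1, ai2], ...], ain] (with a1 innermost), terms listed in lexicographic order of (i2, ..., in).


-[[[[a1, a2], a3], a5], a4] + [[[[a1, a3], a2], a5], a4]

A multilinear Lie element is pinned by a1-initial words (a1 innermost).
Composite bracket: [[a5, [[a3, a2], a1]], a4]
Each bracket splits as ab - ba, giving 16 signed words (2^4 = 16).
Words beginning with a1 determine it all:
  word a1a2a3a5a4 has sign -1, contributing -[[[[a1, a2], a3], a5], a4]
  word a1a3a2a5a4 has sign +1, contributing +[[[[a1, a3], a2], a5], a4]


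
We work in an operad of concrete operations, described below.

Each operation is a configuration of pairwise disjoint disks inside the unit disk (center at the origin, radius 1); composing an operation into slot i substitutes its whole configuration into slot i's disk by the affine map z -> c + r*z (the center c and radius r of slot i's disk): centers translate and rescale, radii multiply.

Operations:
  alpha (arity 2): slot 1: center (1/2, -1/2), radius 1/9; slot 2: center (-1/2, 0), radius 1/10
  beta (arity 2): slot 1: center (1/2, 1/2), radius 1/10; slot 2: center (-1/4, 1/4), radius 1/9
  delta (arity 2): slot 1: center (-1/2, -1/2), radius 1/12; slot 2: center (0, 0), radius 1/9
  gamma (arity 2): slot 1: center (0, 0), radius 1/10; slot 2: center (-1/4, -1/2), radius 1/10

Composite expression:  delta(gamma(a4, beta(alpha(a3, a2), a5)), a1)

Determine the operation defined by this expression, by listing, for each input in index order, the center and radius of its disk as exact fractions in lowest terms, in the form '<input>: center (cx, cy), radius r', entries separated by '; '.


Only the slot chain above each a matters under delta; compose those maps.
input a4: composing its 2 substitution steps yields center (-1/2, -1/2), radius 1/120
input a3: composing its 4 substitution steps yields center (-413/800, -1291/2400), radius 1/10800
input a2: composing its 4 substitution steps yields center (-1241/2400, -43/80), radius 1/12000
input a5: composing its 3 substitution steps yields center (-251/480, -259/480), radius 1/1080
input a1: composing its 1 substitution step yields center (0, 0), radius 1/9

a1: center (0, 0), radius 1/9; a2: center (-1241/2400, -43/80), radius 1/12000; a3: center (-413/800, -1291/2400), radius 1/10800; a4: center (-1/2, -1/2), radius 1/120; a5: center (-251/480, -259/480), radius 1/1080
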